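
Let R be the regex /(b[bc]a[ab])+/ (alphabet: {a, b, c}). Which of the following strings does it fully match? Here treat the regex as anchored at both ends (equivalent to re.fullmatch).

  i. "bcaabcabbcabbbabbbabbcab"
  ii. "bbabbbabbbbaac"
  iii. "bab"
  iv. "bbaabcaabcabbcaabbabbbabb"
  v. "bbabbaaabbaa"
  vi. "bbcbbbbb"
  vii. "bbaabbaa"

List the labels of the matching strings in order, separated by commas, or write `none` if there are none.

i → match
ii → no match
iii → no match
iv → no match
v → no match
vi → no match
vii → match

i, vii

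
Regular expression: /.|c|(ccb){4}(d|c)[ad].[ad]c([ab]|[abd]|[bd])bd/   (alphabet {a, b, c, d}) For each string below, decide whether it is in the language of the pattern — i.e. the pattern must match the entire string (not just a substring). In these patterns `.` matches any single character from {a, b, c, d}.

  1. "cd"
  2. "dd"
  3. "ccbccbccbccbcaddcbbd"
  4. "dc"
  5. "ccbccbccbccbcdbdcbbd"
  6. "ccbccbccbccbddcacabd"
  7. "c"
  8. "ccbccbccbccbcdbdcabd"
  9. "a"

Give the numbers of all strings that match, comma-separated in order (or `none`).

3, 5, 6, 7, 8, 9

1 → no match
2 → no match
3 → match
4 → no match
5 → match
6 → match
7 → match
8 → match
9 → match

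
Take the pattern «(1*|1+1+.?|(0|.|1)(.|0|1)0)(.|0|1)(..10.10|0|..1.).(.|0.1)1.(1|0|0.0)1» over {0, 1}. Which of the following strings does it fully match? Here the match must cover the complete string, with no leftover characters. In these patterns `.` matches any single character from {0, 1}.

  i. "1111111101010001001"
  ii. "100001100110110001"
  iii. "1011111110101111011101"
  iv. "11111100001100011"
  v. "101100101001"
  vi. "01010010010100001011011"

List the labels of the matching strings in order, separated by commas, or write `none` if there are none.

i

i → match
ii → no match
iii → no match
iv → no match
v → no match
vi → no match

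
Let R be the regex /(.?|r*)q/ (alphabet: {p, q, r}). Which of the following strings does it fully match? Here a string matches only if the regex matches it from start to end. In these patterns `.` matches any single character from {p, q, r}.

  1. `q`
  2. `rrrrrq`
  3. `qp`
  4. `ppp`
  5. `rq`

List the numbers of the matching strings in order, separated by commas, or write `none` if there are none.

1. `q` → match
2. `rrrrrq` → match
3. `qp` → no match — must end with `q`
4. `ppp` → no match — must end with `q`
5. `rq` → match

1, 2, 5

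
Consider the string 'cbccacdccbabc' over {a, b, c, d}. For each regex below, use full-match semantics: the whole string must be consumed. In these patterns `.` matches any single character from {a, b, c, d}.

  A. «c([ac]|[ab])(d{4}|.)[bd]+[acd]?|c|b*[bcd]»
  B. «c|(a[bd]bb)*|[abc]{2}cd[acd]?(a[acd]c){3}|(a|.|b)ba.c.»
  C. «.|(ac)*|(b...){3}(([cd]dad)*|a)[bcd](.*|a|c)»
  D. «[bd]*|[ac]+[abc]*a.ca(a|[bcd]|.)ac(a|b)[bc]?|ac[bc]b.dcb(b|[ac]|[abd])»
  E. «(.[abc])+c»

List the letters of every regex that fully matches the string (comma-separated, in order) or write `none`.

E

A → no match
B → no match
C → no match
D → no match
E → match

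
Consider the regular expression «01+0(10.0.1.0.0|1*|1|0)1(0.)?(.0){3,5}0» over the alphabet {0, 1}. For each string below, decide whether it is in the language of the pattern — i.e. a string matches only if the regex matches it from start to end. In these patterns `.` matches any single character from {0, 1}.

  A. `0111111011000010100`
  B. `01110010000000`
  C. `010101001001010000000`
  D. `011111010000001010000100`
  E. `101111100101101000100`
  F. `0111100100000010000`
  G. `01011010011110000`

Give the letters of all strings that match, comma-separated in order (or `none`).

A, B, C, F

A → match
B → match
C → match
D → no match
E → no match — must start with `01`
F → match
G → no match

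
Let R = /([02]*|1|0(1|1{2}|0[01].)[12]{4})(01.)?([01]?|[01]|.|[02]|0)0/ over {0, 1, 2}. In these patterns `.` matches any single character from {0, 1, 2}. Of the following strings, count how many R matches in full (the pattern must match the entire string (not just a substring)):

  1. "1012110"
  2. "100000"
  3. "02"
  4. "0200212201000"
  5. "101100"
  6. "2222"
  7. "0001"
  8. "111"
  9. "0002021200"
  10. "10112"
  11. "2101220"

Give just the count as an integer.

1

1. "1012110" → no match
2. "100000" → no match
3. "02" → no match — must end with "0"
4 → no match
5. "101100" → match
6. "2222" → no match — must end with "0"
7. "0001" → no match — must end with "0"
8. "111" → no match — must end with "0"
9. "0002021200" → no match
10. "10112" → no match — must end with "0"
11. "2101220" → no match
Total matched: 1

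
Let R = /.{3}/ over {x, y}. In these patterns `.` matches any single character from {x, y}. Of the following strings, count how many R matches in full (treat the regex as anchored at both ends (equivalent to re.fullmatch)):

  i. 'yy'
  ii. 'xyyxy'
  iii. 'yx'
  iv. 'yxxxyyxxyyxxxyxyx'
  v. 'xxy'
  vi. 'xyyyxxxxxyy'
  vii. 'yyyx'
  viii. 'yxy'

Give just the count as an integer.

2

i. 'yy' → no match
ii. 'xyyxy' → no match
iii. 'yx' → no match
iv → no match
v. 'xxy' → match
vi. 'xyyyxxxxxyy' → no match
vii. 'yyyx' → no match
viii. 'yxy' → match
Total matched: 2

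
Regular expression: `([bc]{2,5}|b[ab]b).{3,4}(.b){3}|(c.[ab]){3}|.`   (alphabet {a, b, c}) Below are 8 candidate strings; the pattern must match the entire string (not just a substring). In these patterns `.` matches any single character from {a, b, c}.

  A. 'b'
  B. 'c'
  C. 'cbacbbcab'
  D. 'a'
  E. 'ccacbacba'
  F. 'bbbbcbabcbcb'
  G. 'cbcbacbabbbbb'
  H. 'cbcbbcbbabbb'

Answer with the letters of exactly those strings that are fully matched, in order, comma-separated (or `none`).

A, B, C, D, E, F, G, H

A. 'b' → match
B. 'c' → match
C. 'cbacbbcab' → match
D. 'a' → match
E. 'ccacbacba' → match
F. 'bbbbcbabcbcb' → match
G → match
H. 'cbcbbcbbabbb' → match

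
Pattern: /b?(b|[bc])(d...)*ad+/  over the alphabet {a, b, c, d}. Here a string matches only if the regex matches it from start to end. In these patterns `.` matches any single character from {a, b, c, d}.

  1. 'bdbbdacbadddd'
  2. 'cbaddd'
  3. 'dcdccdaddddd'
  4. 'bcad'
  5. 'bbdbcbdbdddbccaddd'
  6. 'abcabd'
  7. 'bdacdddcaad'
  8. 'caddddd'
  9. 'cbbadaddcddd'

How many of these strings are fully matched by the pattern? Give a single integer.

4

1 → no match
2 → no match
3 → no match
4 → match
5 → match
6 → no match
7 → match
8 → match
9 → no match
Total matched: 4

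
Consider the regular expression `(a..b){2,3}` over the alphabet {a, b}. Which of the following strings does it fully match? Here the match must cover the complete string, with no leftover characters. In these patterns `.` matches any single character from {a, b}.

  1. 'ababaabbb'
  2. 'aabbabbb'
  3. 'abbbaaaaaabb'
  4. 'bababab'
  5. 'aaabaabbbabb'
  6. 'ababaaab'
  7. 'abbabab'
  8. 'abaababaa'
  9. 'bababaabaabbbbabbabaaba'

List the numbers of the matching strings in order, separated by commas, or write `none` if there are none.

2, 6

1 → no match
2 → match
3 → no match
4 → no match — must start with 'a'
5 → no match
6 → match
7 → no match
8 → no match — must end with 'b'
9 → no match — must start with 'a'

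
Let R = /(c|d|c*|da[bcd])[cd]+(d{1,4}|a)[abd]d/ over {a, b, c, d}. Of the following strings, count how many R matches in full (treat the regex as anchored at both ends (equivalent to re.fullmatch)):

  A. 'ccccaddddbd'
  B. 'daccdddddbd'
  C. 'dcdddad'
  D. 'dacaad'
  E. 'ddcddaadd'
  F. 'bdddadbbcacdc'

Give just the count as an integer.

A → no match
B → match
C → match
D → no match
E → no match
F → no match — must end with 'd'
Total matched: 2

2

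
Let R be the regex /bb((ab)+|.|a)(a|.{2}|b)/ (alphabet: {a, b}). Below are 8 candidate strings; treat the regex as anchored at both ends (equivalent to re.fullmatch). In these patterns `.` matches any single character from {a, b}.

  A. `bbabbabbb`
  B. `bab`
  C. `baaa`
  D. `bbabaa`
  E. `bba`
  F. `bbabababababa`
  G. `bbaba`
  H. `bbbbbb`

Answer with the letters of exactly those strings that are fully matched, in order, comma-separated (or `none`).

A → no match
B → no match — must start with `bb`
C → no match — must start with `bb`
D → match
E → no match
F → match
G → match
H → no match

D, F, G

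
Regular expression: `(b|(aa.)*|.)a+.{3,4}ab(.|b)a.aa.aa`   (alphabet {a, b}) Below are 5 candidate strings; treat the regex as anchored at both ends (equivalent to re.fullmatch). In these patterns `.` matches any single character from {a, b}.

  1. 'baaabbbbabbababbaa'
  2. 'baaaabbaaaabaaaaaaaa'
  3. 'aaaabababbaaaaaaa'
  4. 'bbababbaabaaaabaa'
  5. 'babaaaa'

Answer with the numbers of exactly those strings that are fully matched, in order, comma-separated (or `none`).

1 → no match
2 → no match
3 → match
4 → no match
5 → no match

3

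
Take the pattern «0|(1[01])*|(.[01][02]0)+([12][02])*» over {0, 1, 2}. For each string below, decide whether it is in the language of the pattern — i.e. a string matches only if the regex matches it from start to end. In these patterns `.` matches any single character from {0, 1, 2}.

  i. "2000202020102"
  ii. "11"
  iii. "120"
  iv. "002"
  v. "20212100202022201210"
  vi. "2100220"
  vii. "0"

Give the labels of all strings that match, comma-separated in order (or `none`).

i → no match
ii → match
iii → no match
iv → no match
v → no match
vi → no match
vii → match

ii, vii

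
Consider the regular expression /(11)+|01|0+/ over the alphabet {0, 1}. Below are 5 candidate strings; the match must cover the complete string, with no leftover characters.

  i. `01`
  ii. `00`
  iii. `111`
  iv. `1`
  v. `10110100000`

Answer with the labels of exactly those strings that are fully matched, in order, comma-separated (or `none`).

i, ii

i. `01` → match
ii. `00` → match
iii. `111` → no match
iv. `1` → no match
v. `10110100000` → no match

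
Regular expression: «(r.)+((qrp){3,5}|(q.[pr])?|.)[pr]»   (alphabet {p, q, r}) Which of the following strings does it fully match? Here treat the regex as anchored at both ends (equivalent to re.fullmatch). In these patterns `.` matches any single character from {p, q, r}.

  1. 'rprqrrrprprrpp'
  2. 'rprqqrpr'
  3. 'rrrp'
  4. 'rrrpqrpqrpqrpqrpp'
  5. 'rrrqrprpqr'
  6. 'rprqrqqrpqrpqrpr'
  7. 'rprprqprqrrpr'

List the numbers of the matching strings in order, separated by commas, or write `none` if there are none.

1, 2, 3, 4, 5, 6

1 → match
2 → match
3 → match
4 → match
5 → match
6 → match
7 → no match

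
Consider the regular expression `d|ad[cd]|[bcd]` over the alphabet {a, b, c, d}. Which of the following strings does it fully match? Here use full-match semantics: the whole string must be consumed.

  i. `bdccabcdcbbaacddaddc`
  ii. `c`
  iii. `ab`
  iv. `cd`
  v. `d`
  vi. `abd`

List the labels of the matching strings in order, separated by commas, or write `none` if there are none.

i → no match
ii. `c` → match
iii. `ab` → no match
iv. `cd` → no match
v. `d` → match
vi. `abd` → no match

ii, v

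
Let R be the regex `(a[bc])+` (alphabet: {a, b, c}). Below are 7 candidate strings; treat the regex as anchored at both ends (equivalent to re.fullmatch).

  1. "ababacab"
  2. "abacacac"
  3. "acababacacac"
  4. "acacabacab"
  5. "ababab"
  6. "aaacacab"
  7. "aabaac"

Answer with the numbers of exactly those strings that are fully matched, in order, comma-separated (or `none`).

1, 2, 3, 4, 5

1 → match
2 → match
3 → match
4 → match
5 → match
6 → no match
7 → no match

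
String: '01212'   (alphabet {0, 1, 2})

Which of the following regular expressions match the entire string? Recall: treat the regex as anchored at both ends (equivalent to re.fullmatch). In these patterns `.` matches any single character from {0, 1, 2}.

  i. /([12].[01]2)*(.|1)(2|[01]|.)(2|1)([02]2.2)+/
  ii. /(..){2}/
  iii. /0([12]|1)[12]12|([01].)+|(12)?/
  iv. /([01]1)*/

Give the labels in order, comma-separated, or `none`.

i → no match
ii → no match
iii → match
iv → no match

iii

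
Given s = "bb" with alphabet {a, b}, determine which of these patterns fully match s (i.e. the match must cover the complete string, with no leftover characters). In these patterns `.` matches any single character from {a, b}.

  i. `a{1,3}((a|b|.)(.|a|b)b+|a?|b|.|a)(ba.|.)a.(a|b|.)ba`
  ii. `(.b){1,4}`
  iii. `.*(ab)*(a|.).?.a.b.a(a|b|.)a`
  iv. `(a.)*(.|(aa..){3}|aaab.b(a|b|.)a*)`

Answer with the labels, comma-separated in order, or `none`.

ii

i → no match — must start with "a"
ii → match
iii → no match — must end with "a"
iv → no match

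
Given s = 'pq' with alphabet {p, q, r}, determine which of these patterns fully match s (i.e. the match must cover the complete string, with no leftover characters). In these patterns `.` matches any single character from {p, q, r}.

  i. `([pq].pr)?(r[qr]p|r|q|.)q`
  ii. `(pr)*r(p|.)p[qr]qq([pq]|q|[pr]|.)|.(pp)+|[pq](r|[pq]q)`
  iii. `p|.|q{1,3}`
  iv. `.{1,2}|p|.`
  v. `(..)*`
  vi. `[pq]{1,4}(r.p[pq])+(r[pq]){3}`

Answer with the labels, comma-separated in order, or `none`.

i, iv, v

i → match
ii → no match
iii → no match
iv → match
v → match
vi → no match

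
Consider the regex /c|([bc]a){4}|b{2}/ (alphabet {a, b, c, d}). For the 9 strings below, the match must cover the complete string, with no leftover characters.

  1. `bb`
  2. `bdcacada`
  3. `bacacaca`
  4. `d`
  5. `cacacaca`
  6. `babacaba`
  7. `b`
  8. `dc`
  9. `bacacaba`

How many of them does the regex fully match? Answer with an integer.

1 → match
2 → no match
3 → match
4 → no match
5 → match
6 → match
7 → no match
8 → no match
9 → match
Total matched: 5

5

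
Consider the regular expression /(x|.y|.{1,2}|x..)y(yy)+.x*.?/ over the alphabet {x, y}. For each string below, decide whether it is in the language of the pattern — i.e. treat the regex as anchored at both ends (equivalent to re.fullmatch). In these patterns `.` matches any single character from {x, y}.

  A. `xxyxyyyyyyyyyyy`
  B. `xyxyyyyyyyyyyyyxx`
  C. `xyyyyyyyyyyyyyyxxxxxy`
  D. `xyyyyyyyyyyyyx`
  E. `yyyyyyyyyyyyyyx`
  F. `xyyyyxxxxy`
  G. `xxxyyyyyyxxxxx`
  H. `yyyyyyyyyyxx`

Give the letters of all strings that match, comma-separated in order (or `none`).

A → no match
B → match
C → match
D → match
E → match
F. `xyyyyxxxxy` → match
G → match
H. `yyyyyyyyyyxx` → match

B, C, D, E, F, G, H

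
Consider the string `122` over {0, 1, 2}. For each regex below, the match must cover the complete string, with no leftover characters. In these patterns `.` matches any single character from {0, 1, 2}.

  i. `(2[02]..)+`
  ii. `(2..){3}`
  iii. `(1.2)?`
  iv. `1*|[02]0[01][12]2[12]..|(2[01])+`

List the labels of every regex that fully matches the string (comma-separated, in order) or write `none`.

iii

i → no match — must start with `2`
ii → no match — must start with `2`
iii → match
iv → no match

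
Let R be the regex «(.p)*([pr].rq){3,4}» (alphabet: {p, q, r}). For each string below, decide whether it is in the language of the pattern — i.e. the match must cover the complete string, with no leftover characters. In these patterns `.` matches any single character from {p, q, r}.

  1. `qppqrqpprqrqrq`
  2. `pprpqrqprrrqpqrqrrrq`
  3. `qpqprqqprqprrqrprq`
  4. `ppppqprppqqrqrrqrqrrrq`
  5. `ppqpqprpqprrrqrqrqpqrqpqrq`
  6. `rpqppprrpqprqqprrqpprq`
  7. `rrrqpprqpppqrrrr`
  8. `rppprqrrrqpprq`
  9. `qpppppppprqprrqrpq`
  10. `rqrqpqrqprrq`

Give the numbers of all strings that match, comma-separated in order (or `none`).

1 → match
2 → no match
3 → no match
4 → no match
5 → match
6 → no match
7 → no match — must end with `rq`
8 → match
9 → no match — must end with `rq`
10 → match

1, 5, 8, 10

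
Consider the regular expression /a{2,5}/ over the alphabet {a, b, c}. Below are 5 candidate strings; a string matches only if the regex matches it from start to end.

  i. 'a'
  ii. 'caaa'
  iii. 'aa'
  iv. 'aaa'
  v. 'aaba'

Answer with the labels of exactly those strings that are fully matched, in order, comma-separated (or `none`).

i → no match
ii → no match — must start with 'a'
iii → match
iv → match
v → no match

iii, iv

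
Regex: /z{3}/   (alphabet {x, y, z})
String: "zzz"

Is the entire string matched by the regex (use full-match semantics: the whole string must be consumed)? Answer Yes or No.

Yes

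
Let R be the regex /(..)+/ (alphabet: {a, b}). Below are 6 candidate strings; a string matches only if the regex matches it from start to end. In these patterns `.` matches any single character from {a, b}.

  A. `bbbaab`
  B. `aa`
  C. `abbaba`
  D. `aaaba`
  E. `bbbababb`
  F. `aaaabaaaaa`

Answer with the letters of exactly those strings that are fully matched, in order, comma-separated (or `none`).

A, B, C, E, F

A → match
B → match
C → match
D → no match
E → match
F → match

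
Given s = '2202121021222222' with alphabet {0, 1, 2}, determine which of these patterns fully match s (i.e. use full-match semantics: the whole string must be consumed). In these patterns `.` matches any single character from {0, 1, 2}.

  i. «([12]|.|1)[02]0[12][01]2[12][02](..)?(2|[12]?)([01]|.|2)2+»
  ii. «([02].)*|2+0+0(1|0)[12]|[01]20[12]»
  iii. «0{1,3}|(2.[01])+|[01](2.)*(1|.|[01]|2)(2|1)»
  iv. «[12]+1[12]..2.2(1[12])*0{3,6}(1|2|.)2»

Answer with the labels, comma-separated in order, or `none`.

i

i → match
ii → no match
iii → no match
iv → no match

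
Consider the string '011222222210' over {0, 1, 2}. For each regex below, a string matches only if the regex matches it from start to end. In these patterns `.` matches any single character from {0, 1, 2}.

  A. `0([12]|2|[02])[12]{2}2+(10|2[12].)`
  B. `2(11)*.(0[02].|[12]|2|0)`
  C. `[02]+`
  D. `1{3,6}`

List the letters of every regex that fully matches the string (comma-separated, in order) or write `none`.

A → match
B → no match — must start with '2'
C → no match
D → no match — must start with '1'

A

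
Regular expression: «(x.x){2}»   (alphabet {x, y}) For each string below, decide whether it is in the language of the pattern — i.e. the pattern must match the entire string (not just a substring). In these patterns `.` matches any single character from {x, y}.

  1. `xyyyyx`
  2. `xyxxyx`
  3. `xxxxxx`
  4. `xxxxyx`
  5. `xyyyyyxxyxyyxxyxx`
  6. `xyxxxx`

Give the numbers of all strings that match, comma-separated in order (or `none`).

1 → no match
2 → match
3 → match
4 → match
5 → no match
6 → match

2, 3, 4, 6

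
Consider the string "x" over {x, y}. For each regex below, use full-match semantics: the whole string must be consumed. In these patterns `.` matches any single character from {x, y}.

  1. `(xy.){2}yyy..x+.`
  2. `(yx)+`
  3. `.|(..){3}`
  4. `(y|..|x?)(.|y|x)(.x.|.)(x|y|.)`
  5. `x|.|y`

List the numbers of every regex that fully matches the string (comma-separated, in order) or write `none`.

1 → no match — must start with "xy"
2 → no match — must start with "yx"
3 → match
4 → no match
5 → match

3, 5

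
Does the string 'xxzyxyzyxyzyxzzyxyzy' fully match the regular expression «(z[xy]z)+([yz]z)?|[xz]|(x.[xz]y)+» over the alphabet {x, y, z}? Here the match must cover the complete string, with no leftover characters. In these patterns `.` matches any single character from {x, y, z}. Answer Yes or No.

Yes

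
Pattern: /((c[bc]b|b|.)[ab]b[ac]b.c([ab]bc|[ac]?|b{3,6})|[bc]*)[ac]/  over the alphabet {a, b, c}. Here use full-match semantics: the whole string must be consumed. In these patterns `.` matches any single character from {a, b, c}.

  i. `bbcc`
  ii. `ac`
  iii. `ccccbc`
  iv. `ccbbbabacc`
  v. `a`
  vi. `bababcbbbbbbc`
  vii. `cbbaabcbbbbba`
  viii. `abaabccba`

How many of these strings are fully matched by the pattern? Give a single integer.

4

i. `bbcc` → match
ii. `ac` → no match
iii. `ccccbc` → match
iv. `ccbbbabacc` → match
v. `a` → match
vi → no match
vii → no match
viii. `abaabccba` → no match
Total matched: 4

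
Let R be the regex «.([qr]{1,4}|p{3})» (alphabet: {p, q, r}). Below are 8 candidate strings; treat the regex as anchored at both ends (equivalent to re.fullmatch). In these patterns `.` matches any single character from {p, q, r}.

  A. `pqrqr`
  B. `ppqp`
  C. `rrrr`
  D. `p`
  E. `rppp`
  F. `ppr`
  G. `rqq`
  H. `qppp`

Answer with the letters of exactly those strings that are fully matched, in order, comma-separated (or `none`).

A → match
B → no match
C → match
D → no match
E → match
F → no match
G → match
H → match

A, C, E, G, H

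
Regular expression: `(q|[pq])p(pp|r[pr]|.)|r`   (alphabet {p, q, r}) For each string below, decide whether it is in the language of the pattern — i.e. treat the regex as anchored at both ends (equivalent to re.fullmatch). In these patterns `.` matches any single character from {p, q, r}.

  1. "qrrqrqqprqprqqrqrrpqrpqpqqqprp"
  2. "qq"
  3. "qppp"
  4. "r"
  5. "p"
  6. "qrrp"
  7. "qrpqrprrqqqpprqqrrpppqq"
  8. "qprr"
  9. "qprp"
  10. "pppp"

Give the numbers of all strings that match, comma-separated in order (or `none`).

1 → no match
2 → no match
3 → match
4 → match
5 → no match
6 → no match
7 → no match
8 → match
9 → match
10 → match

3, 4, 8, 9, 10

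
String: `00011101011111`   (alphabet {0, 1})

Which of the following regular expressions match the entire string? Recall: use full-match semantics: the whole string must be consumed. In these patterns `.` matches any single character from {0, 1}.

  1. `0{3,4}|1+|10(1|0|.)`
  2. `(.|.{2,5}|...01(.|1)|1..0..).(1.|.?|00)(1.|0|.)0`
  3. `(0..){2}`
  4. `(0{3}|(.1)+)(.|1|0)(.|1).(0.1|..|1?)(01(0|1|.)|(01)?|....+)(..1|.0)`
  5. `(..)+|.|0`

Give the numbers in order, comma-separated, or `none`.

1 → no match
2 → no match — must end with `0`
3 → no match
4 → match
5 → match

4, 5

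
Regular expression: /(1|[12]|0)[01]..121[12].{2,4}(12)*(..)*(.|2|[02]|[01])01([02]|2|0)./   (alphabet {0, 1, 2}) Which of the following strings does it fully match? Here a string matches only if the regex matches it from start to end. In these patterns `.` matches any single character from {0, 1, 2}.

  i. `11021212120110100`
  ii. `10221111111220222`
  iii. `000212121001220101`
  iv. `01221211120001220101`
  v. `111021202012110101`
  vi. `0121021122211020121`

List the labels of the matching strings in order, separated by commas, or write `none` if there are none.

i → match
ii → no match
iii → match
iv → match
v → no match
vi → no match

i, iii, iv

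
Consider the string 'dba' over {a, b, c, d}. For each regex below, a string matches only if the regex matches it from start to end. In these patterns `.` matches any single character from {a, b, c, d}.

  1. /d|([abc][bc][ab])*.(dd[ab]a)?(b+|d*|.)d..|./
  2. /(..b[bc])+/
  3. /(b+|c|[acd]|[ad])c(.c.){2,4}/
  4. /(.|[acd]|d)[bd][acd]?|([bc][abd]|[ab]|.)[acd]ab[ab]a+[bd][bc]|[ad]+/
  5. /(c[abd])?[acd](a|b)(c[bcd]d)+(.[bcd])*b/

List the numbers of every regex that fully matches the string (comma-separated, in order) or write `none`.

1 → no match
2 → no match
3 → no match
4 → match
5 → no match — must end with 'b'

4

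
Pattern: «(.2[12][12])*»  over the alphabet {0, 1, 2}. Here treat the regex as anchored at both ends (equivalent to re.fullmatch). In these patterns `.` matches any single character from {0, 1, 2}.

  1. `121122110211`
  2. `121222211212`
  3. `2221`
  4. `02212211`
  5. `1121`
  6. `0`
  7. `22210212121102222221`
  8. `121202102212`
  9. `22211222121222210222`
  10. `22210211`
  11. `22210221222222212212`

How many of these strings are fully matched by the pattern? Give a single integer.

8

1 → match
2 → match
3 → match
4 → match
5 → no match
6 → no match
7 → match
8 → no match
9 → match
10 → match
11 → match
Total matched: 8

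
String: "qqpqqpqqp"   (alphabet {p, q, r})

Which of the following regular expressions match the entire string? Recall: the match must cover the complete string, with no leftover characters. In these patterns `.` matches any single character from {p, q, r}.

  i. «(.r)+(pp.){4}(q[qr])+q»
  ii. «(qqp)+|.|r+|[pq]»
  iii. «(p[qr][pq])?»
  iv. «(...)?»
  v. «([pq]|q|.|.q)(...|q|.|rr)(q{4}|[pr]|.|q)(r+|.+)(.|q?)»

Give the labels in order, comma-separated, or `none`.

i → no match — must end with "q"
ii → match
iii → no match
iv → no match
v → match

ii, v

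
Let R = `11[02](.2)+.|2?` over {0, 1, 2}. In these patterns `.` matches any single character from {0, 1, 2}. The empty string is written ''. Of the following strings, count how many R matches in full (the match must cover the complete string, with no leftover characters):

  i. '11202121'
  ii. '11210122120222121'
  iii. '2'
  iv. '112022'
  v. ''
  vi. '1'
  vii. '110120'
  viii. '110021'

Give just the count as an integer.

i → match
ii → no match
iii → match
iv → match
v → match
vi → no match
vii → match
viii → match
Total matched: 6

6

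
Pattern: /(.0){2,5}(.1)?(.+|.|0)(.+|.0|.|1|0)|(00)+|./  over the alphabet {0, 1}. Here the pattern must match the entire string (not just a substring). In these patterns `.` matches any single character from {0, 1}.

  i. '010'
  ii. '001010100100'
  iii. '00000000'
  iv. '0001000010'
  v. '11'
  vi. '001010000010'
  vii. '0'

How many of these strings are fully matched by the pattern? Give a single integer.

4

i. '010' → no match
ii. '001010100100' → match
iii. '00000000' → match
iv. '0001000010' → no match
v. '11' → no match
vi. '001010000010' → match
vii. '0' → match
Total matched: 4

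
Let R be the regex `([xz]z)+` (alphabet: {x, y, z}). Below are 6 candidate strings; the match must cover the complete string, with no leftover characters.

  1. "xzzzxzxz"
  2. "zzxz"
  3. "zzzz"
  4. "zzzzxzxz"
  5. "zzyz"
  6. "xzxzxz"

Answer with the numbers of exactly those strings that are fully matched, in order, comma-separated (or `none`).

1, 2, 3, 4, 6

1 → match
2 → match
3 → match
4 → match
5 → no match
6 → match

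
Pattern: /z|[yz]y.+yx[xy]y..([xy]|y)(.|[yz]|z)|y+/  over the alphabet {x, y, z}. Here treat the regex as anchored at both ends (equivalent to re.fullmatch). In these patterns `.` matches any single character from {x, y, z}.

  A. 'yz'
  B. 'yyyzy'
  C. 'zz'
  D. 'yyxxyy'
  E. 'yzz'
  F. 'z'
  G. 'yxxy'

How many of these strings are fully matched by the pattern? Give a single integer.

A → no match
B → no match
C → no match
D → no match
E → no match
F → match
G → no match
Total matched: 1

1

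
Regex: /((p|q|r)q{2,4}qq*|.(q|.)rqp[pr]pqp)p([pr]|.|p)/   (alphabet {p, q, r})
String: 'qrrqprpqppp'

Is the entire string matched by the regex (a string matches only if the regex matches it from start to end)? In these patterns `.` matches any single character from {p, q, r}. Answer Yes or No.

Yes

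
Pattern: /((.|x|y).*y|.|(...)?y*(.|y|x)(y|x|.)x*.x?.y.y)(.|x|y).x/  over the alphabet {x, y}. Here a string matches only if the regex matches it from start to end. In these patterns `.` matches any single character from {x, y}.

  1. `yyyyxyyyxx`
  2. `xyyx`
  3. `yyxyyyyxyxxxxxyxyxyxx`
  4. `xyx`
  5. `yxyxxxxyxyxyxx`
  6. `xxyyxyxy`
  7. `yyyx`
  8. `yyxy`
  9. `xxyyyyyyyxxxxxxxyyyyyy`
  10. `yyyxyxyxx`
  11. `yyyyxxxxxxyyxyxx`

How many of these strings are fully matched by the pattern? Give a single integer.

1. `yyyyxyyyxx` → match
2. `xyyx` → match
3 → no match
4. `xyx` → no match
5 → no match
6. `xxyyxyxy` → no match — must end with `x`
7. `yyyx` → match
8. `yyxy` → no match — must end with `x`
9 → no match — must end with `x`
10. `yyyxyxyxx` → no match
11 → no match
Total matched: 3

3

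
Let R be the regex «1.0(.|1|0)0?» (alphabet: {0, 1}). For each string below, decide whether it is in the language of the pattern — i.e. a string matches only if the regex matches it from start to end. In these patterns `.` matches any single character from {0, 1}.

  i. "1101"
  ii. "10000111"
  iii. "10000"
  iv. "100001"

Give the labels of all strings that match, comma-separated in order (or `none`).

i, iii

i. "1101" → match
ii. "10000111" → no match
iii. "10000" → match
iv. "100001" → no match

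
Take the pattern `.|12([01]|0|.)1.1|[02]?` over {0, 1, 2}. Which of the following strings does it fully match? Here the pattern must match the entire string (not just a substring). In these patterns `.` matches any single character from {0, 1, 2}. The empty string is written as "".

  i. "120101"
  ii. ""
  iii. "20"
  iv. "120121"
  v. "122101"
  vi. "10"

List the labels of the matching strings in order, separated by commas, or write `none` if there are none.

i, ii, iv, v

i → match
ii → match
iii → no match
iv → match
v → match
vi → no match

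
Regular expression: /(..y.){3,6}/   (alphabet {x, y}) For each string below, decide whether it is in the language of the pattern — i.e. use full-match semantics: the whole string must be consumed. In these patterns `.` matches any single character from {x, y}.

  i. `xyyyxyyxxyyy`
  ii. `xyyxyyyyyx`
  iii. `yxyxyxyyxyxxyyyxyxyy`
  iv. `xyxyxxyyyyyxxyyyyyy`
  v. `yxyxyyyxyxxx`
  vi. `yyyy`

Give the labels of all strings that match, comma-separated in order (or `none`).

i

i. `xyyyxyyxxyyy` → match
ii. `xyyxyyyyyx` → no match
iii → no match
iv → no match
v. `yxyxyyyxyxxx` → no match
vi. `yyyy` → no match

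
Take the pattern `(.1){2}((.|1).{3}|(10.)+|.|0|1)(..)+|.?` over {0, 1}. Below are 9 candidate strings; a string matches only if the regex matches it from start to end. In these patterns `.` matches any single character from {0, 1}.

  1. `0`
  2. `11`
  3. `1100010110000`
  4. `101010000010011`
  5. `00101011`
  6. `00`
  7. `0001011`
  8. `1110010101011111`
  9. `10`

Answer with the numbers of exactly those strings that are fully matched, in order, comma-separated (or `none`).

1 → match
2 → no match
3 → no match
4 → no match
5 → no match
6 → no match
7 → no match
8 → no match
9 → no match

1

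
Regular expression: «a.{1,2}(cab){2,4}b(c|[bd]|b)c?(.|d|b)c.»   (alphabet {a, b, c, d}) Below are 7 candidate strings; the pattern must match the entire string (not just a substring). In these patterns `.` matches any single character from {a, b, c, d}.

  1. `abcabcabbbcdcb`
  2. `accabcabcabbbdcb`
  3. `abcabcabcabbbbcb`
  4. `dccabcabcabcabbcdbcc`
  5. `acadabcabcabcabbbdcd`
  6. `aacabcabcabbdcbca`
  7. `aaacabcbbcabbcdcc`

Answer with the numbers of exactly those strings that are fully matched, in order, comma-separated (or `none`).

1 → match
2 → match
3 → match
4 → no match — must start with `a`
5 → no match
6 → match
7 → no match

1, 2, 3, 6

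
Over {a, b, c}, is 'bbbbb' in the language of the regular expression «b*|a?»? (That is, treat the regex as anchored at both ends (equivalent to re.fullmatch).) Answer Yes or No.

Yes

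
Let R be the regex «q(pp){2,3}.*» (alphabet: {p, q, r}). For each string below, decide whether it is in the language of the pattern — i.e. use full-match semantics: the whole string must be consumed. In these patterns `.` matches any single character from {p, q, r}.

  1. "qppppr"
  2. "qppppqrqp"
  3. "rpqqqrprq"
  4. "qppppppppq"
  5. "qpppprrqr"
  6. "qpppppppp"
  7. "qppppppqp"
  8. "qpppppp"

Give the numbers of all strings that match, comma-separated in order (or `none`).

1, 2, 4, 5, 6, 7, 8

1 → match
2 → match
3 → no match — must start with "qpp"
4 → match
5 → match
6 → match
7 → match
8 → match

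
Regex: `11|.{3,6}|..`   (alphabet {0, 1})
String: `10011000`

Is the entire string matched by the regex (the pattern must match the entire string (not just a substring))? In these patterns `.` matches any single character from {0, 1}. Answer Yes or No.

No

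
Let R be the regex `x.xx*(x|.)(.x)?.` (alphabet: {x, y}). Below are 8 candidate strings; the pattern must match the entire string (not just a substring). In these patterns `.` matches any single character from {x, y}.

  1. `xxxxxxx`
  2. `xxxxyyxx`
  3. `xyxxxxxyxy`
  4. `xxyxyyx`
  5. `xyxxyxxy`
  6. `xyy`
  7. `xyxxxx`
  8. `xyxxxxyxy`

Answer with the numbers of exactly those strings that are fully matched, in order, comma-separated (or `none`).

1, 2, 3, 5, 7, 8

1. `xxxxxxx` → match
2. `xxxxyyxx` → match
3. `xyxxxxxyxy` → match
4. `xxyxyyx` → no match
5. `xyxxyxxy` → match
6. `xyy` → no match
7. `xyxxxx` → match
8. `xyxxxxyxy` → match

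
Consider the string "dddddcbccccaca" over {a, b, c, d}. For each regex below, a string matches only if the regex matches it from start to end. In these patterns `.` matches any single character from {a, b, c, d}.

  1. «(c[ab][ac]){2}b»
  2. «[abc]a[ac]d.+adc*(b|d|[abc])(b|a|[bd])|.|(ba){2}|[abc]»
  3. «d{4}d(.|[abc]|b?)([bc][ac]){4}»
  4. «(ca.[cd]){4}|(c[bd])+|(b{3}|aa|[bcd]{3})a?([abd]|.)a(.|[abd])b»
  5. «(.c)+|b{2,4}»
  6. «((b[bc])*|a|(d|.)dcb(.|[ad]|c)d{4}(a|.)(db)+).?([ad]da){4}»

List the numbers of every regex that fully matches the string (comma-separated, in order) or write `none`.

1 → no match — must start with "c"
2 → no match
3 → match
4 → no match
5 → no match
6 → no match — must end with "da"

3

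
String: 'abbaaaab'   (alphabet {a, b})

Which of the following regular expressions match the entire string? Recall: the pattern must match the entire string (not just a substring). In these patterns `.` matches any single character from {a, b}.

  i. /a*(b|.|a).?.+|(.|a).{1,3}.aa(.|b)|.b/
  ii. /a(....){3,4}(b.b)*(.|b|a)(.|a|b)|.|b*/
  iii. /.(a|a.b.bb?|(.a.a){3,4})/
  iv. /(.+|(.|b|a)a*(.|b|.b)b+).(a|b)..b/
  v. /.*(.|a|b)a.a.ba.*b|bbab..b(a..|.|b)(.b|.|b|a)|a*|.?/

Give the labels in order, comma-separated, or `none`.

i → match
ii → no match
iii → no match
iv → match
v → no match

i, iv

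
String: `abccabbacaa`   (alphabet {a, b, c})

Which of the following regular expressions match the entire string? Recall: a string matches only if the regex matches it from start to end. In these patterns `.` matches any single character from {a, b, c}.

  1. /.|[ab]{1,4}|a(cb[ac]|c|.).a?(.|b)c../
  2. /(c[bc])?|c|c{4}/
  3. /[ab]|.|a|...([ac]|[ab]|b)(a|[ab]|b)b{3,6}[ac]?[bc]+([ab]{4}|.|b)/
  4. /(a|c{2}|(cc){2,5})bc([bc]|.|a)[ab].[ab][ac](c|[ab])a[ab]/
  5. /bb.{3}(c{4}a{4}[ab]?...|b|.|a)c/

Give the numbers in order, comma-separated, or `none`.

1 → no match
2 → no match
3 → no match
4 → match
5 → no match — must start with `bb`

4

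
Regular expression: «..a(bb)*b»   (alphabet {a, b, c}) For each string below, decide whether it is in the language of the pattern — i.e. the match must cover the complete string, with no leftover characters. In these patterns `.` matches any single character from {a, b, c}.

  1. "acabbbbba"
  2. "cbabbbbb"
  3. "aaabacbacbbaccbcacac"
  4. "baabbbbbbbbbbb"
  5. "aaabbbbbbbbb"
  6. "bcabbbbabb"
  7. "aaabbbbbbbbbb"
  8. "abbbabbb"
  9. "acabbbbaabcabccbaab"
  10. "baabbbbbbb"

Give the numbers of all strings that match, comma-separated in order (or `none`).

1 → no match — must end with "b"
2 → match
3 → no match — must end with "b"
4 → match
5 → match
6 → no match
7 → no match
8 → no match
9 → no match
10 → match

2, 4, 5, 10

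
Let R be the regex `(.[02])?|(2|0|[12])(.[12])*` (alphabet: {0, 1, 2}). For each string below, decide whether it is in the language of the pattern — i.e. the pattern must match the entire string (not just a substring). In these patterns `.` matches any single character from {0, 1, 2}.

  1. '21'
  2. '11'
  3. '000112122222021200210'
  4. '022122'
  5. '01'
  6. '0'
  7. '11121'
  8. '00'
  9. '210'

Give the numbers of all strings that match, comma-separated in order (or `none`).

6, 7, 8

1 → no match
2 → no match
3 → no match
4 → no match
5 → no match
6 → match
7 → match
8 → match
9 → no match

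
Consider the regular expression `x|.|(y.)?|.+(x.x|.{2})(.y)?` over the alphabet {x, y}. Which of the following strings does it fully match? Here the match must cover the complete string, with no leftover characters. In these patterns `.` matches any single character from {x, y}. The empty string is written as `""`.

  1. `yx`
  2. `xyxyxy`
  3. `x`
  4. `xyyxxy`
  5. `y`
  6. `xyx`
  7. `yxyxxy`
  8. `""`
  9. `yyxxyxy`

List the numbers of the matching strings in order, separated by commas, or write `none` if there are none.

1 → match
2 → match
3 → match
4 → match
5 → match
6 → match
7 → match
8 → match
9 → match

1, 2, 3, 4, 5, 6, 7, 8, 9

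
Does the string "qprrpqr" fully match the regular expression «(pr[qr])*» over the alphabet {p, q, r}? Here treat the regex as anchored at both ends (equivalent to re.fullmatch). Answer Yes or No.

No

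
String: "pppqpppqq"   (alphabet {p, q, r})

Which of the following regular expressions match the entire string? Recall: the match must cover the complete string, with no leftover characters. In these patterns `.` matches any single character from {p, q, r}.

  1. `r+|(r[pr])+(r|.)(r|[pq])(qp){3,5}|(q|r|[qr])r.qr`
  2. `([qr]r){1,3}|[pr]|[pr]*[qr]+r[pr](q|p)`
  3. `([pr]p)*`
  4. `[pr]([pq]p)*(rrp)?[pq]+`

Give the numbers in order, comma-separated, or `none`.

4

1 → no match
2 → no match
3 → no match
4 → match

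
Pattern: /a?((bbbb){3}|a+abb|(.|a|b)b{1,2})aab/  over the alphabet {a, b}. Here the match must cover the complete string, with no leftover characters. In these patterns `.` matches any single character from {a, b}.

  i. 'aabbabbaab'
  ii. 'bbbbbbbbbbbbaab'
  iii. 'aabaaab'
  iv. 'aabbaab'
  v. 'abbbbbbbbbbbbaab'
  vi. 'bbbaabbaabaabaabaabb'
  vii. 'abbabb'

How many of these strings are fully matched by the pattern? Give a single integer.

i → no match
ii → match
iii → no match
iv → match
v → match
vi → no match — must end with 'aab'
vii → no match — must end with 'aab'
Total matched: 3

3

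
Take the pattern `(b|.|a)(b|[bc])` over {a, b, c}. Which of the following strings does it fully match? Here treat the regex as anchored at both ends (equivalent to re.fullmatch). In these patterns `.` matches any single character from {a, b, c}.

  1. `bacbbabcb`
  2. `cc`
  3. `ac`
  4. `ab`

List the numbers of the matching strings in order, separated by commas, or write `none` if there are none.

1 → no match
2 → match
3 → match
4 → match

2, 3, 4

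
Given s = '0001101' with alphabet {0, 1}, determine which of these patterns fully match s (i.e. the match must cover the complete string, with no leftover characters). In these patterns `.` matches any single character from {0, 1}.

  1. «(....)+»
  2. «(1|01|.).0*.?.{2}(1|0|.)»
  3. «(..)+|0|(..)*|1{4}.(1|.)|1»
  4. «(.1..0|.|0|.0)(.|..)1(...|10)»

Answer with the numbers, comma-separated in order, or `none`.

2, 4

1 → no match
2 → match
3 → no match
4 → match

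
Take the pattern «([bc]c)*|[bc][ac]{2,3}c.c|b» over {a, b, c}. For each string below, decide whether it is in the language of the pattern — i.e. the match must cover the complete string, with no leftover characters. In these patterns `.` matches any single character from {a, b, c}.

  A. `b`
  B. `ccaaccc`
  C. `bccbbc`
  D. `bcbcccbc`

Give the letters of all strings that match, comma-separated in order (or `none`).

A, B, D

A. `b` → match
B. `ccaaccc` → match
C. `bccbbc` → no match
D. `bcbcccbc` → match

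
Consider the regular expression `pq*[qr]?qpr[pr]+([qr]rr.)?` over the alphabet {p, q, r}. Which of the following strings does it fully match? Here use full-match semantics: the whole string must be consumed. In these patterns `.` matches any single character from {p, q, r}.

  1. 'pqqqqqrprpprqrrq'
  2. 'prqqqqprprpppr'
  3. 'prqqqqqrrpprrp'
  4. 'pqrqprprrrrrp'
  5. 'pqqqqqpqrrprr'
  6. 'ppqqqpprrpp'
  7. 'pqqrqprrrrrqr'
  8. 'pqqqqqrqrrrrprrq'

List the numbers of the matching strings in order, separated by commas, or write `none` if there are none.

4

1 → no match
2 → no match
3 → no match
4 → match
5 → no match
6 → no match
7 → no match
8 → no match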